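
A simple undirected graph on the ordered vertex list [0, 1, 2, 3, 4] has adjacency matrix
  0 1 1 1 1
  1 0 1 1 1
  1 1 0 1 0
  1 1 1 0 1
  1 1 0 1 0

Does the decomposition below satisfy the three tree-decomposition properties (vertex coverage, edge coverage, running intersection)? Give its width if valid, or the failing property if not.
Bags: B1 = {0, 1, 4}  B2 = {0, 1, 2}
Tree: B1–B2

No — vertex 3 appears in no bag.

A tree decomposition must satisfy three properties: every vertex lies in some bag; for every edge, both endpoints lie together in some bag; and for every vertex, the bags containing it form a connected subtree. Here vertex 3 appears in no bag, so the decomposition is invalid.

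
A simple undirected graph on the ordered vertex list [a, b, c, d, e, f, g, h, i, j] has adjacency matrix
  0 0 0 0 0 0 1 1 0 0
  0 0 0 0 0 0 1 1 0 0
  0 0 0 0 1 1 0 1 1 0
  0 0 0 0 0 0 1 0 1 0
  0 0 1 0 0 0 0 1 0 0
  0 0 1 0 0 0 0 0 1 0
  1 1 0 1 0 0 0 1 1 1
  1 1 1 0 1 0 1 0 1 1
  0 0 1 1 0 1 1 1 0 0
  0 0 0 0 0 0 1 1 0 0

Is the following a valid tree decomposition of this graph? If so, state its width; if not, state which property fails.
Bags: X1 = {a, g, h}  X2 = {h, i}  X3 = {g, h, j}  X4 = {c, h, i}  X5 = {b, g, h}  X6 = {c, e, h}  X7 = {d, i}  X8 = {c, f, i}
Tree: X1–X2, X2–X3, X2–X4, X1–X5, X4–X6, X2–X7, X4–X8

A tree decomposition must satisfy three properties: every vertex lies in some bag; for every edge, both endpoints lie together in some bag; and for every vertex, the bags containing it form a connected subtree. Here edge (g,i) lies in no bag, so the decomposition is invalid.

No — edge (g,i) lies in no bag.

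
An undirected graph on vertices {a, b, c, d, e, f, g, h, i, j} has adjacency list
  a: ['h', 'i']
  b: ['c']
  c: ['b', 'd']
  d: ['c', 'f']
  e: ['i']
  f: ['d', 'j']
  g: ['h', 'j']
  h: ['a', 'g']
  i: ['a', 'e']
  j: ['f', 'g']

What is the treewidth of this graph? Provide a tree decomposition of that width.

Treewidth 1.
One such decomposition:
Bags: B1 = {e, i}  B2 = {a, i}  B3 = {a, h}  B4 = {g, h}  B5 = {g, j}  B6 = {f, j}  B7 = {d, f}  B8 = {c, d}  B9 = {b, c}
Tree: B1–B2, B2–B3, B3–B4, B4–B5, B5–B6, B6–B7, B7–B8, B8–B9

Every bag has size at most 2, so the width is 2 − 1 = 1 and tw(G) ≤ 1. G has an edge, so its treewidth is at least 1. Hence tw(G) = 1 exactly.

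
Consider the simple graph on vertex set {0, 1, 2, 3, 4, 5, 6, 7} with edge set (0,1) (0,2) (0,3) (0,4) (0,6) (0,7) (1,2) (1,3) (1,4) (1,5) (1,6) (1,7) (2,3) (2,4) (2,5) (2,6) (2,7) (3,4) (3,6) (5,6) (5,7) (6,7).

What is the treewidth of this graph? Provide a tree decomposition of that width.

Each bag holds 5 vertices, so the decomposition has width 4, which upper-bounds the treewidth. For the lower bound, the 5 vertices {0, 1, 2, 3, 4} are pairwise adjacent, and any tree decomposition puts a clique entirely inside one bag — forcing width ≥ 4. Hence tw(G) = 4 exactly.

Treewidth 4.
One such decomposition:
Bags: B1 = {0, 1, 2, 3, 6}  B2 = {0, 1, 2, 6, 7}  B3 = {1, 2, 5, 6, 7}  B4 = {0, 1, 2, 3, 4}
Tree: B1–B2, B2–B3, B1–B4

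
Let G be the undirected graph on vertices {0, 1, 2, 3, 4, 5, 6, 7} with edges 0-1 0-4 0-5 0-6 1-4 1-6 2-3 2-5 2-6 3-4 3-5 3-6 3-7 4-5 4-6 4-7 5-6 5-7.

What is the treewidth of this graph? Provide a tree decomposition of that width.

Each bag holds 4 vertices, so the decomposition has width 3, which upper-bounds the treewidth. Conversely, {2, 3, 5, 6} is a clique of size 4, and the vertices of any clique must share a bag in every tree decomposition; so some bag has ≥ 4 vertices and tw(G) ≥ 3. Therefore the treewidth is 3.

Treewidth 3.
One optimal decomposition is:
Bags: B1 = {3, 4, 5, 6}  B2 = {3, 4, 5, 7}  B3 = {2, 3, 5, 6}  B4 = {0, 4, 5, 6}  B5 = {0, 1, 4, 6}
Tree: B1–B2, B1–B3, B1–B4, B4–B5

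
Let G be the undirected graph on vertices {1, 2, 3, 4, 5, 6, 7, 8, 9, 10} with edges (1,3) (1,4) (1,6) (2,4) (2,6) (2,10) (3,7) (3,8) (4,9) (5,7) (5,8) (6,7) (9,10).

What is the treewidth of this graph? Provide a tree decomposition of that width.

Every bag has size at most 3, so the width is 3 − 1 = 2 and tw(G) ≤ 2. Since 10–9–4–2–10 is a cycle in G, G is not acyclic. Forests are exactly the graphs of treewidth ≤ 1, so tw(G) ≥ 2. Therefore the treewidth is 2.

Treewidth 2.
One optimal decomposition is:
Bags: B1 = {2, 9, 10}  B2 = {2, 4, 9}  B3 = {2, 4, 6}  B4 = {1, 4, 6}  B5 = {1, 6, 7}  B6 = {1, 3, 7}  B7 = {3, 5, 7}  B8 = {3, 5, 8}
Tree: B1–B2, B2–B3, B3–B4, B4–B5, B5–B6, B6–B7, B7–B8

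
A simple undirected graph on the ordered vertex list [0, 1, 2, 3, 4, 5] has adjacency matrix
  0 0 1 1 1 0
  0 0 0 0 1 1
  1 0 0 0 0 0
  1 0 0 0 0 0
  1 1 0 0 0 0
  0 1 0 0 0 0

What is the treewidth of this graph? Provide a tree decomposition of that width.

Each bag holds 2 vertices, so the decomposition has width 1, which upper-bounds the treewidth. Any graph with an edge has treewidth ≥ 1, and G has the edge 3–0. The upper and lower bounds meet at 1, so that is the treewidth.

Treewidth 1.
One optimal decomposition is:
Bags: B1 = {0, 3}  B2 = {0, 4}  B3 = {0, 2}  B4 = {1, 4}  B5 = {1, 5}
Tree: B1–B2, B2–B3, B2–B4, B4–B5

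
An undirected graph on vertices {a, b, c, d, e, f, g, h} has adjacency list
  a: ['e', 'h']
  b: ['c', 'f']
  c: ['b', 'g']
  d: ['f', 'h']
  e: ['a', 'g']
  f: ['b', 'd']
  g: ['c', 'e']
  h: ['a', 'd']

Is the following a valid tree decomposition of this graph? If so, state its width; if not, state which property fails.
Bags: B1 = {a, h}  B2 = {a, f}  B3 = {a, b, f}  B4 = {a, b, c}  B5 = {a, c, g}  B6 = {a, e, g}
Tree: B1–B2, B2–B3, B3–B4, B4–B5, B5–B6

No — vertex d appears in no bag.

A tree decomposition must satisfy three properties: every vertex lies in some bag; for every edge, both endpoints lie together in some bag; and for every vertex, the bags containing it form a connected subtree. Here vertex d appears in no bag, so the decomposition is invalid.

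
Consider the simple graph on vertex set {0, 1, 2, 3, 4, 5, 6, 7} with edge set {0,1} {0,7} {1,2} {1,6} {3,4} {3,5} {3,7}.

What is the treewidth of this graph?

A width-1 tree decomposition is:
Bags: B1 = {0, 7}  B2 = {3, 7}  B3 = {0, 1}  B4 = {3, 4}  B5 = {1, 2}  B6 = {3, 5}  B7 = {1, 6}
Tree: B1–B2, B1–B3, B2–B4, B3–B5, B4–B6, B5–B7
Every bag has size at most 2, so the width is 2 − 1 = 1 and tw(G) ≤ 1. Since G has at least one edge (e.g. 0–7), it is not an edgeless graph, so tw(G) ≥ 1. The upper and lower bounds meet at 1, so that is the treewidth.

1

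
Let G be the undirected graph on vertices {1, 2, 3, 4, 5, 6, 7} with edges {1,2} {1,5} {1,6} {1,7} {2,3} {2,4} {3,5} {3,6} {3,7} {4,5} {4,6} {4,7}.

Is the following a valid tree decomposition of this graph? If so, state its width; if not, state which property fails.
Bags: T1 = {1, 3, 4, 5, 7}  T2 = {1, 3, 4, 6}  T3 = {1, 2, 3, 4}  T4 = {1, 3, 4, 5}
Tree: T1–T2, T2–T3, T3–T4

A tree decomposition must satisfy three properties: every vertex lies in some bag; for every edge, both endpoints lie together in some bag; and for every vertex, the bags containing it form a connected subtree. Here bags containing vertex 5 are not connected in the tree, so the decomposition is invalid.

No — bags containing vertex 5 are not connected in the tree.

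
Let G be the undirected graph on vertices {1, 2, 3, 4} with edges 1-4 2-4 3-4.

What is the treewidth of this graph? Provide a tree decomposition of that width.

The largest bag has 2 vertices, giving width 1; this decomposition certifies tw(G) ≤ 1. Any graph with an edge has treewidth ≥ 1, and G has the edge 4–2. The upper and lower bounds meet at 1, so that is the treewidth.

Treewidth 1.
One such decomposition:
Bags: B1 = {2, 4}  B2 = {1, 4}  B3 = {3, 4}
Tree: B1–B2, B2–B3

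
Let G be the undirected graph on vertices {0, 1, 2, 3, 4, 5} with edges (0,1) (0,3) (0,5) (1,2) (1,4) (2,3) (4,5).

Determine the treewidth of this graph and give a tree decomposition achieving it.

Treewidth 2.
One such decomposition:
Bags: B1 = {1, 2, 3}  B2 = {0, 1, 3}  B3 = {0, 1, 4}  B4 = {0, 4, 5}
Tree: B1–B2, B2–B3, B3–B4

The largest bag has 3 vertices, giving width 2; this decomposition certifies tw(G) ≤ 2. Since 2–3–0–1–2 is a cycle in G, G is not acyclic. Forests are exactly the graphs of treewidth ≤ 1, so tw(G) ≥ 2. Hence tw(G) = 2 exactly.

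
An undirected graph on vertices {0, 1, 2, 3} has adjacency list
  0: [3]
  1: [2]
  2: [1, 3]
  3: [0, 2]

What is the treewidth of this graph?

A width-1 tree decomposition is:
Bags: B1 = {0, 3}  B2 = {2, 3}  B3 = {1, 2}
Tree: B1–B2, B2–B3
The largest bag has 2 vertices, giving width 1; this decomposition certifies tw(G) ≤ 1. G has an edge, so its treewidth is at least 1. Therefore the treewidth is 1.

1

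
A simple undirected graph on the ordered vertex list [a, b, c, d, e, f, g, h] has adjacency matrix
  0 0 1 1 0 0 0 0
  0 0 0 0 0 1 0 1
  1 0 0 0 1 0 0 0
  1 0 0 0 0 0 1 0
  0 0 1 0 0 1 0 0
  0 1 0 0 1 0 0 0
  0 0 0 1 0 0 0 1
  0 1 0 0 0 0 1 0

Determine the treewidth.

A width-2 tree decomposition is:
Bags: B1 = {a, c, e}  B2 = {a, d, e}  B3 = {d, e, g}  B4 = {e, g, h}  B5 = {b, e, h}  B6 = {b, e, f}
Tree: B1–B2, B2–B3, B3–B4, B4–B5, B5–B6
Each bag holds 3 vertices, so the decomposition has width 2, which upper-bounds the treewidth. The edges e–c–a–d–g–h–b–f–e form a cycle, so G is not a tree and its treewidth is at least 2. Hence tw(G) = 2 exactly.

2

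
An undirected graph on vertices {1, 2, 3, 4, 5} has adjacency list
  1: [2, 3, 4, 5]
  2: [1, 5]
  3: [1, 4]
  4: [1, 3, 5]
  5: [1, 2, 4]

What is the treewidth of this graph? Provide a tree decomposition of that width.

Treewidth 2.
One such decomposition:
Bags: B1 = {1, 4, 5}  B2 = {1, 3, 4}  B3 = {1, 2, 5}
Tree: B1–B2, B1–B3

Each bag holds 3 vertices, so the decomposition has width 2, which upper-bounds the treewidth. For the lower bound, the 3 vertices {1, 2, 5} are pairwise adjacent, and any tree decomposition puts a clique entirely inside one bag — forcing width ≥ 2. Hence tw(G) = 2 exactly.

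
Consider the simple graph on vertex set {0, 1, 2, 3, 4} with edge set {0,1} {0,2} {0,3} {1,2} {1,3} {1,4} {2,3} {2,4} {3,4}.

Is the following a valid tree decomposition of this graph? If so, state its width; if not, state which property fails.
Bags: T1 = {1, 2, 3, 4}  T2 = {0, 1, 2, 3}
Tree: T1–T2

Yes; width 3.

Vertex coverage: the bags together contain {0, 1, 2, 3, 4}, the full vertex set. Edge coverage: each edge of G has both endpoints in at least one bag. Running intersection: for every vertex, the bags containing it form a connected subtree. All three properties hold, so this is a valid tree decomposition of width max|bag| − 1 = 3, and hence tw(G) ≤ 3.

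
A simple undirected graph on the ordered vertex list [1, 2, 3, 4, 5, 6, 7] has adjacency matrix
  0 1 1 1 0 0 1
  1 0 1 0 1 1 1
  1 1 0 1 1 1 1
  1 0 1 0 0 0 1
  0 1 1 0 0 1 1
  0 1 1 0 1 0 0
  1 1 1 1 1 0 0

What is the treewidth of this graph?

3

A width-3 tree decomposition is:
Bags: B1 = {2, 3, 5, 6}  B2 = {2, 3, 5, 7}  B3 = {1, 2, 3, 7}  B4 = {1, 3, 4, 7}
Tree: B1–B2, B2–B3, B3–B4
Every bag has size at most 4, so the width is 4 − 1 = 3 and tw(G) ≤ 3. For the lower bound, the 4 vertices {1, 2, 3, 7} are pairwise adjacent, and any tree decomposition puts a clique entirely inside one bag — forcing width ≥ 3. The upper and lower bounds meet at 3, so that is the treewidth.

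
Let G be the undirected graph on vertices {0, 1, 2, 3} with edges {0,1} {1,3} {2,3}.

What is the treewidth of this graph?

1

A width-1 tree decomposition is:
Bags: B1 = {0, 1}  B2 = {1, 3}  B3 = {2, 3}
Tree: B1–B2, B2–B3
Each bag holds 2 vertices, so the decomposition has width 1, which upper-bounds the treewidth. Any graph with an edge has treewidth ≥ 1, and G has the edge 0–1. Hence tw(G) = 1 exactly.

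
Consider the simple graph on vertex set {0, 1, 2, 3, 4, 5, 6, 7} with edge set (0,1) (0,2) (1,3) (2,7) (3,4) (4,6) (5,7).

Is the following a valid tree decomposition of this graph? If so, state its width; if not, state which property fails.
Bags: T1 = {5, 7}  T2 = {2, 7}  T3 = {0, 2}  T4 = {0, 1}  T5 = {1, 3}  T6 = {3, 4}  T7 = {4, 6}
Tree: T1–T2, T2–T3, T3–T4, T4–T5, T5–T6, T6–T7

Yes; width 1.

Vertex coverage: the bags together contain {0, 1, 2, 3, 4, 5, 6, 7}, the full vertex set. Edge coverage: each edge of G has both endpoints in at least one bag. Running intersection: for every vertex, the bags containing it form a connected subtree. All three properties hold, so this is a valid tree decomposition of width max|bag| − 1 = 1, and hence tw(G) ≤ 1.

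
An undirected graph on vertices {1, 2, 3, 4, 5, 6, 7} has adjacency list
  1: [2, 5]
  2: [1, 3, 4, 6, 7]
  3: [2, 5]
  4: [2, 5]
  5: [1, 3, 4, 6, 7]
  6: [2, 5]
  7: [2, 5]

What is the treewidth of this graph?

2

A width-2 tree decomposition is:
Bags: B1 = {2, 3, 5}  B2 = {2, 5, 7}  B3 = {1, 2, 5}  B4 = {2, 4, 5}  B5 = {2, 5, 6}
Tree: B1–B2, B2–B3, B3–B4, B4–B5
Every bag has size at most 3, so the width is 3 − 1 = 2 and tw(G) ≤ 2. For the lower bound, G contains the cycle 5–3–2–7–5, so G is not a forest; only forests have treewidth ≤ 1, hence tw(G) ≥ 2. Therefore the treewidth is 2.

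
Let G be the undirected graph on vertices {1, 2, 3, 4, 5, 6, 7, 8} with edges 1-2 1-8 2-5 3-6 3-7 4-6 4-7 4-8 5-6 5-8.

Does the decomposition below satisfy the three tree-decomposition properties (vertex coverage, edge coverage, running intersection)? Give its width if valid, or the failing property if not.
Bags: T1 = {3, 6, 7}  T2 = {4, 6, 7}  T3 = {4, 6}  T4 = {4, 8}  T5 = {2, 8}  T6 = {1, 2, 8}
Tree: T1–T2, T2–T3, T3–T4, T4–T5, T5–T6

A tree decomposition must satisfy three properties: every vertex lies in some bag; for every edge, both endpoints lie together in some bag; and for every vertex, the bags containing it form a connected subtree. Here vertex 5 appears in no bag, so the decomposition is invalid.

No — vertex 5 appears in no bag.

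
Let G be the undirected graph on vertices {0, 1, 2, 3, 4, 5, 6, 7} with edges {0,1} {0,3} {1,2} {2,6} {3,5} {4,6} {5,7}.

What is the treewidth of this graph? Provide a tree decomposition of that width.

Treewidth 1.
One optimal decomposition is:
Bags: B1 = {5, 7}  B2 = {3, 5}  B3 = {0, 3}  B4 = {0, 1}  B5 = {1, 2}  B6 = {2, 6}  B7 = {4, 6}
Tree: B1–B2, B2–B3, B3–B4, B4–B5, B5–B6, B6–B7

Every bag has size at most 2, so the width is 2 − 1 = 1 and tw(G) ≤ 1. Since G has at least one edge (e.g. 7–5), it is not an edgeless graph, so tw(G) ≥ 1. The upper and lower bounds meet at 1, so that is the treewidth.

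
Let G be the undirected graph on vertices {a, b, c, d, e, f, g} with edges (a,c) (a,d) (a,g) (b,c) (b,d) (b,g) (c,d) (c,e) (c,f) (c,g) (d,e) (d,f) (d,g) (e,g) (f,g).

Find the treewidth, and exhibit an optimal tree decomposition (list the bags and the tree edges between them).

Treewidth 3.
One optimal decomposition is:
Bags: B1 = {a, c, d, g}  B2 = {c, d, e, g}  B3 = {b, c, d, g}  B4 = {c, d, f, g}
Tree: B1–B2, B2–B3, B1–B4

Every bag has size at most 4, so the width is 4 − 1 = 3 and tw(G) ≤ 3. Conversely, {c, d, e, g} is a clique of size 4, and the vertices of any clique must share a bag in every tree decomposition; so some bag has ≥ 4 vertices and tw(G) ≥ 3. Hence tw(G) = 3 exactly.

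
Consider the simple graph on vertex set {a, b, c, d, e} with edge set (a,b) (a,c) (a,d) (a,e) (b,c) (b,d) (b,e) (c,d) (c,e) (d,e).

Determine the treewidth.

4

A width-4 tree decomposition is:
Bags: B1 = {a, b, c, d, e}
Tree: (single bag)
A single bag containing all 5 vertices is trivially a valid decomposition of width 4. For the lower bound, the 5 vertices {a, b, c, d, e} are pairwise adjacent, and any tree decomposition puts a clique entirely inside one bag — forcing width ≥ 4. Hence tw(G) = 4 exactly.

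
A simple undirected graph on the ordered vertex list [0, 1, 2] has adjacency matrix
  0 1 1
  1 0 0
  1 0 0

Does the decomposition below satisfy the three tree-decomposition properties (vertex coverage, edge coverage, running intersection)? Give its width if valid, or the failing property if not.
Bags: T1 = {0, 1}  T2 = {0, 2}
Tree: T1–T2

Vertex coverage: the bags together contain {0, 1, 2}, the full vertex set. Edge coverage: each edge of G has both endpoints in at least one bag. Running intersection: for every vertex, the bags containing it form a connected subtree. All three properties hold, so this is a valid tree decomposition of width max|bag| − 1 = 1, and hence tw(G) ≤ 1.

Yes; width 1.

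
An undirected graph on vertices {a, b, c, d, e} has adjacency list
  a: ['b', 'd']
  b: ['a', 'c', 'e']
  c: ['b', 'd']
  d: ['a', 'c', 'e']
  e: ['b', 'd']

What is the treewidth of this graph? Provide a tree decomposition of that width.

Treewidth 2.
One such decomposition:
Bags: B1 = {a, b, d}  B2 = {b, c, d}  B3 = {b, d, e}
Tree: B1–B2, B2–B3

The largest bag has 3 vertices, giving width 2; this decomposition certifies tw(G) ≤ 2. The edges b–a–d–c–b form a cycle, so G is not a tree and its treewidth is at least 2. Hence tw(G) = 2 exactly.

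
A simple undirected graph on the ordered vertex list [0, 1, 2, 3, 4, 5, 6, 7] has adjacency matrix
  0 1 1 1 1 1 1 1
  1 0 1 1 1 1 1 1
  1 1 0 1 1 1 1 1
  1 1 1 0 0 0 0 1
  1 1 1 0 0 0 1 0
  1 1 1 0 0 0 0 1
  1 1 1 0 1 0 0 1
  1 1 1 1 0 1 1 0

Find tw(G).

A width-4 tree decomposition is:
Bags: B1 = {0, 1, 2, 5, 7}  B2 = {0, 1, 2, 6, 7}  B3 = {0, 1, 2, 4, 6}  B4 = {0, 1, 2, 3, 7}
Tree: B1–B2, B2–B3, B2–B4
Every bag has size at most 5, so the width is 5 − 1 = 4 and tw(G) ≤ 4. Conversely, {0, 1, 2, 4, 6} is a clique of size 5, and the vertices of any clique must share a bag in every tree decomposition; so some bag has ≥ 5 vertices and tw(G) ≥ 4. Combining the bounds, tw(G) = 4.

4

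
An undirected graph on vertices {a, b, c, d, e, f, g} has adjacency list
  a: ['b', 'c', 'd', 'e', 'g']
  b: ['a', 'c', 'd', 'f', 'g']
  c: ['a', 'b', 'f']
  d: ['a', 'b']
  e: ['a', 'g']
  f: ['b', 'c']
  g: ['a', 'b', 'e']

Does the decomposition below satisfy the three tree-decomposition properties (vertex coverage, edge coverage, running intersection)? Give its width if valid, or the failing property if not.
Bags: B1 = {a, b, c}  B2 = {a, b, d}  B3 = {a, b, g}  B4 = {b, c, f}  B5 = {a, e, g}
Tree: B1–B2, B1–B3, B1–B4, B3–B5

Vertex coverage: the bags together contain {a, b, c, d, e, f, g}, the full vertex set. Edge coverage: each edge of G has both endpoints in at least one bag. Running intersection: for every vertex, the bags containing it form a connected subtree. All three properties hold, so this is a valid tree decomposition of width max|bag| − 1 = 2, and hence tw(G) ≤ 2.

Yes; width 2.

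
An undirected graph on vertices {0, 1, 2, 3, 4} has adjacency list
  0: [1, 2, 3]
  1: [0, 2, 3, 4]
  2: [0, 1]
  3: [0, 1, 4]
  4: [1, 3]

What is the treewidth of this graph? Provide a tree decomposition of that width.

Treewidth 2.
One optimal decomposition is:
Bags: B1 = {0, 1, 3}  B2 = {0, 1, 2}  B3 = {1, 3, 4}
Tree: B1–B2, B1–B3

Each bag holds 3 vertices, so the decomposition has width 2, which upper-bounds the treewidth. Conversely, {0, 1, 2} is a clique of size 3, and the vertices of any clique must share a bag in every tree decomposition; so some bag has ≥ 3 vertices and tw(G) ≥ 2. Therefore the treewidth is 2.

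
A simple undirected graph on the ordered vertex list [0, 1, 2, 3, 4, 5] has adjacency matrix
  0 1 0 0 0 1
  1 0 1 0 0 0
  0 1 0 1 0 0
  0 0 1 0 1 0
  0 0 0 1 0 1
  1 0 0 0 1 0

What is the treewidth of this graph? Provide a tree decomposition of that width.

Every bag has size at most 3, so the width is 3 − 1 = 2 and tw(G) ≤ 2. The edges 5–0–1–2–3–4–5 form a cycle, so G is not a tree and its treewidth is at least 2. Combining the bounds, tw(G) = 2.

Treewidth 2.
One such decomposition:
Bags: B1 = {0, 1, 5}  B2 = {1, 2, 5}  B3 = {2, 3, 5}  B4 = {3, 4, 5}
Tree: B1–B2, B2–B3, B3–B4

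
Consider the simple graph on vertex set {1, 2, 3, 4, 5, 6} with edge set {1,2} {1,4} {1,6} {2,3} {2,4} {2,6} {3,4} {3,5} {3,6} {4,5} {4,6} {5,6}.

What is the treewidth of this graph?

A width-3 tree decomposition is:
Bags: B1 = {1, 2, 4, 6}  B2 = {2, 3, 4, 6}  B3 = {3, 4, 5, 6}
Tree: B1–B2, B2–B3
Every bag has size at most 4, so the width is 4 − 1 = 3 and tw(G) ≤ 3. For the lower bound, the 4 vertices {1, 2, 4, 6} are pairwise adjacent, and any tree decomposition puts a clique entirely inside one bag — forcing width ≥ 3. Hence tw(G) = 3 exactly.

3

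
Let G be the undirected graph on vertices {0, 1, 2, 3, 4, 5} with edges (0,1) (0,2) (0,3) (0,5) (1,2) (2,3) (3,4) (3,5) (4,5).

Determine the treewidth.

A width-2 tree decomposition is:
Bags: B1 = {0, 3, 5}  B2 = {3, 4, 5}  B3 = {0, 2, 3}  B4 = {0, 1, 2}
Tree: B1–B2, B1–B3, B3–B4
The largest bag has 3 vertices, giving width 2; this decomposition certifies tw(G) ≤ 2. For the lower bound, the 3 vertices {0, 1, 2} are pairwise adjacent, and any tree decomposition puts a clique entirely inside one bag — forcing width ≥ 2. Combining the bounds, tw(G) = 2.

2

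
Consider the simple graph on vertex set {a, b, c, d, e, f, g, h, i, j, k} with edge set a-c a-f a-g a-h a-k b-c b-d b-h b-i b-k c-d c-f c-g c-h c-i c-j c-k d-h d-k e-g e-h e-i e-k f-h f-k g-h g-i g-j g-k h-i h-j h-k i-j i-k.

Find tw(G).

A width-4 tree decomposition is:
Bags: B1 = {c, g, h, i, k}  B2 = {a, c, g, h, k}  B3 = {a, c, f, h, k}  B4 = {c, g, h, i, j}  B5 = {e, g, h, i, k}  B6 = {b, c, h, i, k}  B7 = {b, c, d, h, k}
Tree: B1–B2, B2–B3, B1–B4, B1–B5, B1–B6, B6–B7
The largest bag has 5 vertices, giving width 4; this decomposition certifies tw(G) ≤ 4. For the lower bound, the 5 vertices {c, g, h, i, j} are pairwise adjacent, and any tree decomposition puts a clique entirely inside one bag — forcing width ≥ 4. Therefore the treewidth is 4.

4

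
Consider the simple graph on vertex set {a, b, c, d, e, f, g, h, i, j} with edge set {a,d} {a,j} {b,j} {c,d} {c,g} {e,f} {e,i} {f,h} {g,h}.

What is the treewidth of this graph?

1

A width-1 tree decomposition is:
Bags: B1 = {b, j}  B2 = {a, j}  B3 = {a, d}  B4 = {c, d}  B5 = {c, g}  B6 = {g, h}  B7 = {f, h}  B8 = {e, f}  B9 = {e, i}
Tree: B1–B2, B2–B3, B3–B4, B4–B5, B5–B6, B6–B7, B7–B8, B8–B9
Each bag holds 2 vertices, so the decomposition has width 1, which upper-bounds the treewidth. G has an edge, so its treewidth is at least 1. Combining the bounds, tw(G) = 1.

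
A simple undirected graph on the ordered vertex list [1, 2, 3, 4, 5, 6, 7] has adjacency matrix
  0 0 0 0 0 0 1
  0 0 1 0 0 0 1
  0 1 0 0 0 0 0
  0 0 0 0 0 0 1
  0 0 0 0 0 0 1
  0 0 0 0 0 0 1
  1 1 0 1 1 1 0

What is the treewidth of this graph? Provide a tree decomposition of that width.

Every bag has size at most 2, so the width is 2 − 1 = 1 and tw(G) ≤ 1. Any graph with an edge has treewidth ≥ 1, and G has the edge 2–7. Combining the bounds, tw(G) = 1.

Treewidth 1.
One optimal decomposition is:
Bags: B1 = {2, 7}  B2 = {4, 7}  B3 = {1, 7}  B4 = {5, 7}  B5 = {6, 7}  B6 = {2, 3}
Tree: B1–B2, B2–B3, B3–B4, B1–B5, B1–B6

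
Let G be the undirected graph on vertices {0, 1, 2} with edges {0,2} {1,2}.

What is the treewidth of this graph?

1

A width-1 tree decomposition is:
Bags: B1 = {1, 2}  B2 = {0, 2}
Tree: B1–B2
Each bag holds 2 vertices, so the decomposition has width 1, which upper-bounds the treewidth. G has an edge, so its treewidth is at least 1. Combining the bounds, tw(G) = 1.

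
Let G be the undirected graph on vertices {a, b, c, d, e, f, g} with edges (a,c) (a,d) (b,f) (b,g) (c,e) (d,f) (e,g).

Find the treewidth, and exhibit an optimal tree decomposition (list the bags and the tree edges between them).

Treewidth 2.
Bags: B1 = {a, c, e}  B2 = {a, d, e}  B3 = {d, e, f}  B4 = {b, e, f}  B5 = {b, e, g}
Tree: B1–B2, B2–B3, B3–B4, B4–B5

The largest bag has 3 vertices, giving width 2; this decomposition certifies tw(G) ≤ 2. Since e–c–a–d–f–b–g–e is a cycle in G, G is not acyclic. Forests are exactly the graphs of treewidth ≤ 1, so tw(G) ≥ 2. Therefore the treewidth is 2.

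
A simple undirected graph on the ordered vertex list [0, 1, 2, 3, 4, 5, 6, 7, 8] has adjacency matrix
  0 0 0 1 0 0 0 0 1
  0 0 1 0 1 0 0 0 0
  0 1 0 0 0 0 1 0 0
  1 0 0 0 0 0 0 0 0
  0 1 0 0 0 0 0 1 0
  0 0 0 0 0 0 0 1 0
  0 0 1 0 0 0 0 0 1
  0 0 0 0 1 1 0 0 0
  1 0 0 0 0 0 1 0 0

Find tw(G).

1

A width-1 tree decomposition is:
Bags: B1 = {5, 7}  B2 = {4, 7}  B3 = {1, 4}  B4 = {1, 2}  B5 = {2, 6}  B6 = {6, 8}  B7 = {0, 8}  B8 = {0, 3}
Tree: B1–B2, B2–B3, B3–B4, B4–B5, B5–B6, B6–B7, B7–B8
Each bag holds 2 vertices, so the decomposition has width 1, which upper-bounds the treewidth. Since G has at least one edge (e.g. 5–7), it is not an edgeless graph, so tw(G) ≥ 1. The upper and lower bounds meet at 1, so that is the treewidth.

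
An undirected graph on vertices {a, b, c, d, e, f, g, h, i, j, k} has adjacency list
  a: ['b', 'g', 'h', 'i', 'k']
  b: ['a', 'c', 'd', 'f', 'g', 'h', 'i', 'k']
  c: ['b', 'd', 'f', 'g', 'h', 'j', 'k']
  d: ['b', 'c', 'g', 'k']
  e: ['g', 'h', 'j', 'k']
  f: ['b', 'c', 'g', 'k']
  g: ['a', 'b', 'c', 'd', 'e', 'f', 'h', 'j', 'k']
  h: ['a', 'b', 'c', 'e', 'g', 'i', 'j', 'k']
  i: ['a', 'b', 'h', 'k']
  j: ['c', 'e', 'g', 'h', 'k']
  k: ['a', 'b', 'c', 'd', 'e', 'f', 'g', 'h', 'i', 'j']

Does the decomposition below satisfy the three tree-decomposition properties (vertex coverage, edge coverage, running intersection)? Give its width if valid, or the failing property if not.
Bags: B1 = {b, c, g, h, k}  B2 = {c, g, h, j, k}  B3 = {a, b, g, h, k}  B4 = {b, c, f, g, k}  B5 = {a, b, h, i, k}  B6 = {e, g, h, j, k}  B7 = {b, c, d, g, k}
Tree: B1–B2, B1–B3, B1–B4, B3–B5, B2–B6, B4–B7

Yes; width 4.

Every vertex of G appears in some bag (union = {a, b, c, d, e, f, g, h, i, j, k}); every edge is covered by a bag; and for each vertex v the set of bags containing v is connected in the bag tree. The decomposition is therefore valid. The largest bag has 5 vertices, so the width is 4.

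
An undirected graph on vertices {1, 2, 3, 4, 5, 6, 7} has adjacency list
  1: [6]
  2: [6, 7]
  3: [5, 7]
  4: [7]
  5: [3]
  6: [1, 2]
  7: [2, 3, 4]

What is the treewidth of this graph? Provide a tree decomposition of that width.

The largest bag has 2 vertices, giving width 1; this decomposition certifies tw(G) ≤ 1. Since G has at least one edge (e.g. 6–2), it is not an edgeless graph, so tw(G) ≥ 1. Combining the bounds, tw(G) = 1.

Treewidth 1.
One such decomposition:
Bags: B1 = {2, 6}  B2 = {1, 6}  B3 = {2, 7}  B4 = {3, 7}  B5 = {4, 7}  B6 = {3, 5}
Tree: B1–B2, B1–B3, B3–B4, B3–B5, B4–B6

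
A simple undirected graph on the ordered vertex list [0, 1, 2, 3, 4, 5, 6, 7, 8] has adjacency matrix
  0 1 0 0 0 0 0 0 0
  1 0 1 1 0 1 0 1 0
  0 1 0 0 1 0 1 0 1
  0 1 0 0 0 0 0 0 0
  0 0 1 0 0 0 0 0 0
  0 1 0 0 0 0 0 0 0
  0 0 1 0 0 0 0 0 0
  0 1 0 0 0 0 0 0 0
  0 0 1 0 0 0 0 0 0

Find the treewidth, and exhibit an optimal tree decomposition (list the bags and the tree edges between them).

The largest bag has 2 vertices, giving width 1; this decomposition certifies tw(G) ≤ 1. G has an edge, so its treewidth is at least 1. Therefore the treewidth is 1.

Treewidth 1.
Bags: B1 = {2, 6}  B2 = {1, 2}  B3 = {0, 1}  B4 = {2, 8}  B5 = {2, 4}  B6 = {1, 3}  B7 = {1, 7}  B8 = {1, 5}
Tree: B1–B2, B2–B3, B2–B4, B1–B5, B3–B6, B3–B7, B2–B8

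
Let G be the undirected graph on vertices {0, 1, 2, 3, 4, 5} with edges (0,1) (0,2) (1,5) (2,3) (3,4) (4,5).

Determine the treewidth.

A width-2 tree decomposition is:
Bags: B1 = {0, 1, 2}  B2 = {1, 2, 3}  B3 = {1, 3, 4}  B4 = {1, 4, 5}
Tree: B1–B2, B2–B3, B3–B4
Each bag holds 3 vertices, so the decomposition has width 2, which upper-bounds the treewidth. The edges 1–0–2–3–4–5–1 form a cycle, so G is not a tree and its treewidth is at least 2. Combining the bounds, tw(G) = 2.

2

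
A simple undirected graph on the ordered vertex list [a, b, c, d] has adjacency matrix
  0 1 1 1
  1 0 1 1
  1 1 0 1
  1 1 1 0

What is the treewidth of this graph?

3

A width-3 tree decomposition is:
Bags: B1 = {a, b, c, d}
Tree: (single bag)
With just one bag of size 4, the width is 4 − 1 = 3, so tw(G) ≤ 3. Conversely, {a, b, c, d} is a clique of size 4, and the vertices of any clique must share a bag in every tree decomposition; so some bag has ≥ 4 vertices and tw(G) ≥ 3. Combining the bounds, tw(G) = 3.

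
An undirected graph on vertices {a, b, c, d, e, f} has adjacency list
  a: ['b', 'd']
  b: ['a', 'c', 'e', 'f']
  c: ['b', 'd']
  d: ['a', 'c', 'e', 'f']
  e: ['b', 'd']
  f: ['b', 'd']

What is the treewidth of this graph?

2

A width-2 tree decomposition is:
Bags: B1 = {b, d, e}  B2 = {b, c, d}  B3 = {a, b, d}  B4 = {b, d, f}
Tree: B1–B2, B2–B3, B3–B4
Every bag has size at most 3, so the width is 3 − 1 = 2 and tw(G) ≤ 2. For the lower bound, G contains the cycle e–d–c–b–e, so G is not a forest; only forests have treewidth ≤ 1, hence tw(G) ≥ 2. Combining the bounds, tw(G) = 2.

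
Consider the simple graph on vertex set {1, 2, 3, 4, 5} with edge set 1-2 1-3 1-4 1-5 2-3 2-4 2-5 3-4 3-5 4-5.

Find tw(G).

A width-4 tree decomposition is:
Bags: B1 = {1, 2, 3, 4, 5}
Tree: (single bag)
With just one bag of size 5, the width is 5 − 1 = 4, so tw(G) ≤ 4. On the other hand G contains the 5-clique {1, 2, 3, 4, 5}. A clique must lie in a single bag of any decomposition, so no decomposition can have width below 4. The upper and lower bounds meet at 4, so that is the treewidth.

4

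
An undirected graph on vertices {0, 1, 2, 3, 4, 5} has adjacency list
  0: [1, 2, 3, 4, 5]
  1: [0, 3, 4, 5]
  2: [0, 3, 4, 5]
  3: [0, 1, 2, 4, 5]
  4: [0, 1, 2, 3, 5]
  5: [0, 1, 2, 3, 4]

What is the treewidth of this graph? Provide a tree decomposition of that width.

Treewidth 4.
One optimal decomposition is:
Bags: B1 = {0, 2, 3, 4, 5}  B2 = {0, 1, 3, 4, 5}
Tree: B1–B2

Each bag holds 5 vertices, so the decomposition has width 4, which upper-bounds the treewidth. On the other hand G contains the 5-clique {0, 1, 3, 4, 5}. A clique must lie in a single bag of any decomposition, so no decomposition can have width below 4. The upper and lower bounds meet at 4, so that is the treewidth.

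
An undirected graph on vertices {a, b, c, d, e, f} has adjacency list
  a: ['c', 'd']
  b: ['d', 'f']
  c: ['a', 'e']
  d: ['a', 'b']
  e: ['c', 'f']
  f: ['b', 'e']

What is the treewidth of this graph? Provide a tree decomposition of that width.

The largest bag has 3 vertices, giving width 2; this decomposition certifies tw(G) ≤ 2. The edges c–a–d–b–f–e–c form a cycle, so G is not a tree and its treewidth is at least 2. The upper and lower bounds meet at 2, so that is the treewidth.

Treewidth 2.
One such decomposition:
Bags: B1 = {a, c, d}  B2 = {b, c, d}  B3 = {b, c, f}  B4 = {c, e, f}
Tree: B1–B2, B2–B3, B3–B4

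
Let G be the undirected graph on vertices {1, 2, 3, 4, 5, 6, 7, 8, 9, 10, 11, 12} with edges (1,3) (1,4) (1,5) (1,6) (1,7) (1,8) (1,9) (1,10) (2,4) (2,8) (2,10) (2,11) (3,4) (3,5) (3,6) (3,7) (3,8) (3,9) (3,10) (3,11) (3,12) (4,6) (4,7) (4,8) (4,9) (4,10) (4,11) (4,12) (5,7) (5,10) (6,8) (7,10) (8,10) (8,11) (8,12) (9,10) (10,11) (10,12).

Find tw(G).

4

A width-4 tree decomposition is:
Bags: B1 = {1, 3, 4, 8, 10}  B2 = {3, 4, 8, 10, 12}  B3 = {3, 4, 8, 10, 11}  B4 = {1, 3, 4, 9, 10}  B5 = {2, 4, 8, 10, 11}  B6 = {1, 3, 4, 7, 10}  B7 = {1, 3, 4, 6, 8}  B8 = {1, 3, 5, 7, 10}
Tree: B1–B2, B2–B3, B1–B4, B3–B5, B1–B6, B1–B7, B6–B8
The largest bag has 5 vertices, giving width 4; this decomposition certifies tw(G) ≤ 4. For the lower bound, the 5 vertices {2, 4, 8, 10, 11} are pairwise adjacent, and any tree decomposition puts a clique entirely inside one bag — forcing width ≥ 4. Hence tw(G) = 4 exactly.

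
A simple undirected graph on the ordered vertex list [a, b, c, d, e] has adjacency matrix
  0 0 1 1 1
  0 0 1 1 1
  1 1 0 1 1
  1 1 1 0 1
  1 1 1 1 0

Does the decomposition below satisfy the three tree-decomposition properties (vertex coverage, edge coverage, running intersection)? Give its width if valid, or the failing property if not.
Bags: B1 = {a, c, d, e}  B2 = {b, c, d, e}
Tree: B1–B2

Yes; width 3.

Every vertex of G appears in some bag (union = {a, b, c, d, e}); every edge is covered by a bag; and for each vertex v the set of bags containing v is connected in the bag tree. The decomposition is therefore valid. The largest bag has 4 vertices, so the width is 3.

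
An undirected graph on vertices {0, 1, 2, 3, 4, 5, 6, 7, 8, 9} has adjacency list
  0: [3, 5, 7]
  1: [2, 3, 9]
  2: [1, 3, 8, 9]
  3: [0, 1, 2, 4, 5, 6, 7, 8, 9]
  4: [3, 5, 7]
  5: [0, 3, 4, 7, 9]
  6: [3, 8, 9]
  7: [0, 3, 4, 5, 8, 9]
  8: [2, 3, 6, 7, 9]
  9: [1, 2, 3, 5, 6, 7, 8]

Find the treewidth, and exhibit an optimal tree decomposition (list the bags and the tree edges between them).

Treewidth 3.
One such decomposition:
Bags: B1 = {3, 7, 8, 9}  B2 = {3, 6, 8, 9}  B3 = {3, 5, 7, 9}  B4 = {2, 3, 8, 9}  B5 = {1, 2, 3, 9}  B6 = {0, 3, 5, 7}  B7 = {3, 4, 5, 7}
Tree: B1–B2, B1–B3, B1–B4, B4–B5, B3–B6, B3–B7

The largest bag has 4 vertices, giving width 3; this decomposition certifies tw(G) ≤ 3. For the lower bound, the 4 vertices {0, 3, 5, 7} are pairwise adjacent, and any tree decomposition puts a clique entirely inside one bag — forcing width ≥ 3. Hence tw(G) = 3 exactly.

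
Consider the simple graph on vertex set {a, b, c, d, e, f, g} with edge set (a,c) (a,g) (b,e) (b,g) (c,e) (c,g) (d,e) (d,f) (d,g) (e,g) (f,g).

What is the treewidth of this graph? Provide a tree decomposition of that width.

Each bag holds 3 vertices, so the decomposition has width 2, which upper-bounds the treewidth. Conversely, {a, c, g} is a clique of size 3, and the vertices of any clique must share a bag in every tree decomposition; so some bag has ≥ 3 vertices and tw(G) ≥ 2. Hence tw(G) = 2 exactly.

Treewidth 2.
Bags: B1 = {d, e, g}  B2 = {c, e, g}  B3 = {b, e, g}  B4 = {d, f, g}  B5 = {a, c, g}
Tree: B1–B2, B2–B3, B1–B4, B2–B5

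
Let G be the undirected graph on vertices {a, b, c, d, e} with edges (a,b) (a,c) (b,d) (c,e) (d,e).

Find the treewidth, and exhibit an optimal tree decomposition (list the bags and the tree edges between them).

Treewidth 2.
One optimal decomposition is:
Bags: B1 = {a, c, e}  B2 = {a, b, e}  B3 = {b, d, e}
Tree: B1–B2, B2–B3

The largest bag has 3 vertices, giving width 2; this decomposition certifies tw(G) ≤ 2. The edges e–c–a–b–d–e form a cycle, so G is not a tree and its treewidth is at least 2. Therefore the treewidth is 2.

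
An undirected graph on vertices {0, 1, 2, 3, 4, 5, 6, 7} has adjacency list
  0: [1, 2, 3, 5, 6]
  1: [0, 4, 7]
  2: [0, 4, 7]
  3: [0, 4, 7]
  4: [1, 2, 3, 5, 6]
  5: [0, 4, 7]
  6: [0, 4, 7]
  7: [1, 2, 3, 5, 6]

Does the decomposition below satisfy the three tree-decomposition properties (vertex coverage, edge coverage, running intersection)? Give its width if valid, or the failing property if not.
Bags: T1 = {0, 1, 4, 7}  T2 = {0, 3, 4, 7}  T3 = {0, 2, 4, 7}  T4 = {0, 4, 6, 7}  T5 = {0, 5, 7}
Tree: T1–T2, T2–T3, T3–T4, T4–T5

No — edge (4,5) lies in no bag.

A tree decomposition must satisfy three properties: every vertex lies in some bag; for every edge, both endpoints lie together in some bag; and for every vertex, the bags containing it form a connected subtree. Here edge (4,5) lies in no bag, so the decomposition is invalid.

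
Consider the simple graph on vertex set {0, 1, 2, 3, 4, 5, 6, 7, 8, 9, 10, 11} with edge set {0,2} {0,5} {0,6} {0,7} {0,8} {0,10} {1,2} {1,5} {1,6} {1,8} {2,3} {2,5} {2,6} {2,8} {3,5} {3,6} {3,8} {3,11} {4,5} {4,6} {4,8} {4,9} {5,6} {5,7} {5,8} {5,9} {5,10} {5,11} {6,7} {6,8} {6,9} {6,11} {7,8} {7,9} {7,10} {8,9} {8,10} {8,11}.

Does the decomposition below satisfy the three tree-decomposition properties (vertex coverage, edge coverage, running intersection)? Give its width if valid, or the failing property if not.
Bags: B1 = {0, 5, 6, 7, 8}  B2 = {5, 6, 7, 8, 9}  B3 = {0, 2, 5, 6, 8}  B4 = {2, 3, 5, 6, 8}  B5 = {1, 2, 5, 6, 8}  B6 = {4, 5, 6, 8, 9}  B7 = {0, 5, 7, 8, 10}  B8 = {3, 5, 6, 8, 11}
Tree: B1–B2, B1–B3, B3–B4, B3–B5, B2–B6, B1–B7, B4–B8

Yes; width 4.

Vertex coverage: the bags together contain {0, 1, 2, 3, 4, 5, 6, 7, 8, 9, 10, 11}, the full vertex set. Edge coverage: each edge of G has both endpoints in at least one bag. Running intersection: for every vertex, the bags containing it form a connected subtree. All three properties hold, so this is a valid tree decomposition of width max|bag| − 1 = 4, and hence tw(G) ≤ 4.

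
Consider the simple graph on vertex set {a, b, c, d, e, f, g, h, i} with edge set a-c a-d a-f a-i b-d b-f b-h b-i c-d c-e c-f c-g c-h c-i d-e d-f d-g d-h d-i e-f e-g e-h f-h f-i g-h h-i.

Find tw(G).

A width-4 tree decomposition is:
Bags: B1 = {c, d, e, f, h}  B2 = {c, d, e, g, h}  B3 = {c, d, f, h, i}  B4 = {b, d, f, h, i}  B5 = {a, c, d, f, i}
Tree: B1–B2, B1–B3, B3–B4, B3–B5
The largest bag has 5 vertices, giving width 4; this decomposition certifies tw(G) ≤ 4. For the lower bound, the 5 vertices {c, d, e, g, h} are pairwise adjacent, and any tree decomposition puts a clique entirely inside one bag — forcing width ≥ 4. The upper and lower bounds meet at 4, so that is the treewidth.

4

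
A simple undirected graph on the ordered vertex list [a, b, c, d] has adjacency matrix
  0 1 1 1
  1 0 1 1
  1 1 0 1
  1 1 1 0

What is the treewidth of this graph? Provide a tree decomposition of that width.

Treewidth 3.
Bags: B1 = {a, b, c, d}
Tree: (single bag)

With just one bag of size 4, the width is 4 − 1 = 3, so tw(G) ≤ 3. For the lower bound, the 4 vertices {a, b, c, d} are pairwise adjacent, and any tree decomposition puts a clique entirely inside one bag — forcing width ≥ 3. Therefore the treewidth is 3.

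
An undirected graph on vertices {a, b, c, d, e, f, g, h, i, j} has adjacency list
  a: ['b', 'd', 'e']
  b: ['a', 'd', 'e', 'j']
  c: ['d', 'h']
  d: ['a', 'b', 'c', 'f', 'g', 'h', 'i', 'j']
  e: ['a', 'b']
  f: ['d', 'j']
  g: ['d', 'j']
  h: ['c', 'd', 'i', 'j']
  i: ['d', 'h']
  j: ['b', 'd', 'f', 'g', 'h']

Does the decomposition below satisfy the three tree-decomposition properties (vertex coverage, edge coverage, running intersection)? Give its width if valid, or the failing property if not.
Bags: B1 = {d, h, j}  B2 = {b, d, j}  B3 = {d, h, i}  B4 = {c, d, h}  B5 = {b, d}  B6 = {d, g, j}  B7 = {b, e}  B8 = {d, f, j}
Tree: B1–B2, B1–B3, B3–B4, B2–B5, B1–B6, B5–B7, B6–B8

No — vertex a appears in no bag.

A tree decomposition must satisfy three properties: every vertex lies in some bag; for every edge, both endpoints lie together in some bag; and for every vertex, the bags containing it form a connected subtree. Here vertex a appears in no bag, so the decomposition is invalid.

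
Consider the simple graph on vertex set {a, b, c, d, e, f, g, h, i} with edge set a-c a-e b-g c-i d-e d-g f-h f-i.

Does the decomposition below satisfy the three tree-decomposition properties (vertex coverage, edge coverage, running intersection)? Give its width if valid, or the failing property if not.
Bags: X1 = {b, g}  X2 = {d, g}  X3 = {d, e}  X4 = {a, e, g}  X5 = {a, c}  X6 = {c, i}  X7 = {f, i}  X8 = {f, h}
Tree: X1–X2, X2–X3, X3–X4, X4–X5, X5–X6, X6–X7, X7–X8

A tree decomposition must satisfy three properties: every vertex lies in some bag; for every edge, both endpoints lie together in some bag; and for every vertex, the bags containing it form a connected subtree. Here bags containing vertex g are not connected in the tree, so the decomposition is invalid.

No — bags containing vertex g are not connected in the tree.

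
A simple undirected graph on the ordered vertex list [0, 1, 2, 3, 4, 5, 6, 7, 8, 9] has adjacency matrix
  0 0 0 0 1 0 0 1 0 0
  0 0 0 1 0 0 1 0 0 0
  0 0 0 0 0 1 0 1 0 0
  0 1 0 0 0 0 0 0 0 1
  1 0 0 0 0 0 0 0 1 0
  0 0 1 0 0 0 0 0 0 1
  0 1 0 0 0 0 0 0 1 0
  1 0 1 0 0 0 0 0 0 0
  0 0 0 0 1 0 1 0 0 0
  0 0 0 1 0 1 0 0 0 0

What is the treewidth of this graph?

A width-2 tree decomposition is:
Bags: B1 = {0, 4, 7}  B2 = {2, 4, 7}  B3 = {2, 4, 5}  B4 = {4, 5, 9}  B5 = {3, 4, 9}  B6 = {1, 3, 4}  B7 = {1, 4, 6}  B8 = {4, 6, 8}
Tree: B1–B2, B2–B3, B3–B4, B4–B5, B5–B6, B6–B7, B7–B8
The largest bag has 3 vertices, giving width 2; this decomposition certifies tw(G) ≤ 2. The edges 4–0–7–2–5–9–3–1–6–8–4 form a cycle, so G is not a tree and its treewidth is at least 2. Combining the bounds, tw(G) = 2.

2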